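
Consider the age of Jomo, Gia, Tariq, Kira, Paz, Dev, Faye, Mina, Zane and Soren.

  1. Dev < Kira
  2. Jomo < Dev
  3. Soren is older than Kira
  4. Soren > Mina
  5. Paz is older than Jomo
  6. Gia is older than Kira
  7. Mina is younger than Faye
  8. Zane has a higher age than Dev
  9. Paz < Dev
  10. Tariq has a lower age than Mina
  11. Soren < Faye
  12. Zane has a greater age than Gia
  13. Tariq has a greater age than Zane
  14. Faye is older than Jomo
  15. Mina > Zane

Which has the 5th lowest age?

Gia

Piecing the relations together gives one ordering: Jomo < Paz < Dev < Kira < Gia < Zane < Tariq < Mina < Soren < Faye.
The 5th smallest is Gia.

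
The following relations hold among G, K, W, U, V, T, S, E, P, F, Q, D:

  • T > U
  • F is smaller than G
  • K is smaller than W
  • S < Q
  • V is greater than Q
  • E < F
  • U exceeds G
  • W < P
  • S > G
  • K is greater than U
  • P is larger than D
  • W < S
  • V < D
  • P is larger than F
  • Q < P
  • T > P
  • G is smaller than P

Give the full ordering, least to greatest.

E < F < G < U < K < W < S < Q < V < D < P < T

Nothing is placed below E, so it is least; from there E < F; F < G; G < U; U < K; K < W; W < S; S < Q; Q < V; V < D; D < P; P < T, each given directly.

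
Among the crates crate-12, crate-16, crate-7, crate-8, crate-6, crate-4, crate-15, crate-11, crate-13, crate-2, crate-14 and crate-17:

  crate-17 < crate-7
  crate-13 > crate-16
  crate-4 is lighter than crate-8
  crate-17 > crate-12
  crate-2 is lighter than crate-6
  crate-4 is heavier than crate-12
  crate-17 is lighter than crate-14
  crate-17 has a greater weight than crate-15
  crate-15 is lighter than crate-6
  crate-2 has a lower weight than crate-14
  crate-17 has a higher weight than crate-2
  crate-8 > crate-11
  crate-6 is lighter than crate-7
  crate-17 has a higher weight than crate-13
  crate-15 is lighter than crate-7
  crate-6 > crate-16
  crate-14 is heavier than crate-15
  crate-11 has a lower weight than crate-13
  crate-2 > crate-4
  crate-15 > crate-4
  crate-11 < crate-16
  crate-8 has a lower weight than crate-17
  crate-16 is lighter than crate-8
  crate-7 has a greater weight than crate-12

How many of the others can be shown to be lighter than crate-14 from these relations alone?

9

From crate-14 the given relations immediately reach crate-2, crate-15, crate-17.
From those, crate-12, crate-4, crate-13, crate-8 — 7 in total.
From those, crate-11, crate-16 — 9 in total.
No other element is forced below crate-14 by the given relations, so the count is 9.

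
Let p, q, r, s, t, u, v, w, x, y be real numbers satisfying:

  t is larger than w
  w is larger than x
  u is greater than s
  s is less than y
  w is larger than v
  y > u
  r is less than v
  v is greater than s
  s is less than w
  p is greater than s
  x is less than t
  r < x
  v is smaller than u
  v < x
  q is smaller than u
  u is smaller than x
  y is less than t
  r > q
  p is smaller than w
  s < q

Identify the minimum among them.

Chaining upward from s: directly above it, p, q, v, u, w, y; then r, x, t.
That covers every other element, and nothing is given below s, so s is the minimum.

s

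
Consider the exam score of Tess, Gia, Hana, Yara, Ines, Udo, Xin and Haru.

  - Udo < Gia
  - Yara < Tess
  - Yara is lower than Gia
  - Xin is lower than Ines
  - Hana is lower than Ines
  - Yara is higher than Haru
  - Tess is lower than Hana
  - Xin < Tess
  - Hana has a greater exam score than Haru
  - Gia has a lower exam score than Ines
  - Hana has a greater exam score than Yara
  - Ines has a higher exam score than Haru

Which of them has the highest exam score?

Ines

Udo is not greatest since Udo < Gia; Haru is not greatest since Haru < Ines; Xin is not greatest since Xin < Tess; Yara is not greatest since Yara < Tess; Tess is not greatest since Tess < Hana; Gia is not greatest since Gia < Ines; Hana is not greatest since Hana < Ines.
Only Ines has nothing above it, so Ines is the highest exam score.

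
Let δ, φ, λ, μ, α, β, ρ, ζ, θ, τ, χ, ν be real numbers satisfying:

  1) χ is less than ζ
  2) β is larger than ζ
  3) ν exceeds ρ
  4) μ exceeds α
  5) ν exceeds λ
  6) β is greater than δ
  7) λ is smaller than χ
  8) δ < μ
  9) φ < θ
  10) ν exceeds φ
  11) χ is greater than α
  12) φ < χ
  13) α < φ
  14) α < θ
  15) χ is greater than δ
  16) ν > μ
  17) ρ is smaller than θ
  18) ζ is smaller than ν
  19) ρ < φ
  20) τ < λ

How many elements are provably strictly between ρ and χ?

1

The relations place ρ below χ. An element lies strictly between them when it is forced above ρ and also forced below χ.
Above ρ: {φ, θ, ζ, ν, β}. Below χ: {τ, δ, α, λ, φ}.
Intersection: {φ} — 1.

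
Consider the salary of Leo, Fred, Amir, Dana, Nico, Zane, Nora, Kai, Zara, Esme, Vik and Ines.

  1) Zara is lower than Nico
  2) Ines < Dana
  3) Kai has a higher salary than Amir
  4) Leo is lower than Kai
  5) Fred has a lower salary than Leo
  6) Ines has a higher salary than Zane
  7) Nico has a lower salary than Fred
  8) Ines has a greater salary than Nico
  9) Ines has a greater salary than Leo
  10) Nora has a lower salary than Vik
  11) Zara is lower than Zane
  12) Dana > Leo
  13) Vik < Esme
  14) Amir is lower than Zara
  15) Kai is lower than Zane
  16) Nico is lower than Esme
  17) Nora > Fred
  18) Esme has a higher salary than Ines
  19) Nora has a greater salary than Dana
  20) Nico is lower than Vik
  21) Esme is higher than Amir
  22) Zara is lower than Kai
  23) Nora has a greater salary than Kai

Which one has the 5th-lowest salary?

Chaining the given pairs: Amir < Zara < Nico < Fred < Leo < Kai < Zane < Ines < Dana < Nora < Vik < Esme.
Counting 5 from the smallest end gives Leo.

Leo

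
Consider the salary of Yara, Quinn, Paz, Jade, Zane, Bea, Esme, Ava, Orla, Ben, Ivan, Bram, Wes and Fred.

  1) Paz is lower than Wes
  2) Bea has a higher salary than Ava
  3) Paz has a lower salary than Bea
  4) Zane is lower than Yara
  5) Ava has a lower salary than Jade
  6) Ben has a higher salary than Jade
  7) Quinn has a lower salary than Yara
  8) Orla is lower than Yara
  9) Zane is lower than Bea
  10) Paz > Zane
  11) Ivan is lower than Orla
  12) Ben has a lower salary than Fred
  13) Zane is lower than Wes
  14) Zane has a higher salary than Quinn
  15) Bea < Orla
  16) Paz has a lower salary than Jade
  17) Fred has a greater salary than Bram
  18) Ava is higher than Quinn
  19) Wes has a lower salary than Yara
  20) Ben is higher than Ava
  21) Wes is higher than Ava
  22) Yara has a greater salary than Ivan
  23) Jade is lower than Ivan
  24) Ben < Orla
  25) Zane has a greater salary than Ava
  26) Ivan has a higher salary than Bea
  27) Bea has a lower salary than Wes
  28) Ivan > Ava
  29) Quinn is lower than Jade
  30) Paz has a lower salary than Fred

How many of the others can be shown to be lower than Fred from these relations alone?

The elements the relations force below Fred are Quinn, Ava, Zane, Paz, Bram, Jade, Ben — no chain reaches any other.
That is 7.

7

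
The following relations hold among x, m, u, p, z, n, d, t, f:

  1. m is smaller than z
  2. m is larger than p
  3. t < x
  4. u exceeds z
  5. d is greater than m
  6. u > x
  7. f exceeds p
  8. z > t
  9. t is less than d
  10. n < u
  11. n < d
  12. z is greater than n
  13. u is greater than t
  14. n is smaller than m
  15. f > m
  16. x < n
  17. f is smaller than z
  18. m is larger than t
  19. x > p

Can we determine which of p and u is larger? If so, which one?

Chaining the given relations: p < x < n < m < f < z < u.
So u is larger.

u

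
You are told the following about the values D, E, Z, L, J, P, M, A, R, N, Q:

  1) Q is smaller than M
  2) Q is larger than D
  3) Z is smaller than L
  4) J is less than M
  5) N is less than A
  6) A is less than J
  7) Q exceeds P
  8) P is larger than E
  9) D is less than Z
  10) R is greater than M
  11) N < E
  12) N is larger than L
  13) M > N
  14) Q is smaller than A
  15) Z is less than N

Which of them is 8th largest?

Chaining the given pairs: D < Z < L < N < E < P < Q < A < J < M < R.
Counting 8 from the largest end gives N.

N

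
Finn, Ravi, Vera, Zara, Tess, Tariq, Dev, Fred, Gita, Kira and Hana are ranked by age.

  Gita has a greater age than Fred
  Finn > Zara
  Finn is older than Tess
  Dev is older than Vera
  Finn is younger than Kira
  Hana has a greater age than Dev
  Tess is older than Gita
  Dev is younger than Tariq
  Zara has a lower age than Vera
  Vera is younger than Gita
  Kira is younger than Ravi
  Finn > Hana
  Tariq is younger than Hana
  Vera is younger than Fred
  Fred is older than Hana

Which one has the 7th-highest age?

Hana

Chaining the given pairs: Zara < Vera < Dev < Tariq < Hana < Fred < Gita < Tess < Finn < Kira < Ravi.
Counting 7 from the largest end gives Hana.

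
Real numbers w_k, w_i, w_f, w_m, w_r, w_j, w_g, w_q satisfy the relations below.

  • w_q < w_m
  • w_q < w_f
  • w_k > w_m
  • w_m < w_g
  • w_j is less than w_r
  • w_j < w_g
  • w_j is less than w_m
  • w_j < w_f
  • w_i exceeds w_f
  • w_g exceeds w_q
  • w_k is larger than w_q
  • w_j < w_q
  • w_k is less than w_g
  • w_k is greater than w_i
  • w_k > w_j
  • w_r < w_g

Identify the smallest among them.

w_j

w_q is not least since w_j < w_q; w_r is not least since w_j < w_r; w_f is not least since w_j < w_f; w_i is not least since w_f < w_i; w_m is not least since w_q < w_m; w_k is not least since w_i < w_k; w_g is not least since w_j < w_g.
Only w_j has nothing below it, so w_j is the smallest.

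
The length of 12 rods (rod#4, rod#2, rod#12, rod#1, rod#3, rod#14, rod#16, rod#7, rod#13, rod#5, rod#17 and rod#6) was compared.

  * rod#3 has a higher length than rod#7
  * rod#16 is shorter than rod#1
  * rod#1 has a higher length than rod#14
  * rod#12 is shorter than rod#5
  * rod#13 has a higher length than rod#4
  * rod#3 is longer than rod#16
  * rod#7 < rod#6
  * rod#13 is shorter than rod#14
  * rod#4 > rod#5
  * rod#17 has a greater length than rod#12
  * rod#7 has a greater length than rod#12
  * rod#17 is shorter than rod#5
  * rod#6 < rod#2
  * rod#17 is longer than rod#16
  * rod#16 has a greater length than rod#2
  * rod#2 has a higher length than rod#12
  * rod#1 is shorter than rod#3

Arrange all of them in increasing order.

rod#12 < rod#7 < rod#6 < rod#2 < rod#16 < rod#17 < rod#5 < rod#4 < rod#13 < rod#14 < rod#1 < rod#3

The consecutive links are each given: rod#12 < rod#7; rod#7 < rod#6; rod#6 < rod#2; rod#2 < rod#16; rod#16 < rod#17; rod#17 < rod#5; rod#5 < rod#4; rod#4 < rod#13; rod#13 < rod#14; rod#14 < rod#1; rod#1 < rod#3.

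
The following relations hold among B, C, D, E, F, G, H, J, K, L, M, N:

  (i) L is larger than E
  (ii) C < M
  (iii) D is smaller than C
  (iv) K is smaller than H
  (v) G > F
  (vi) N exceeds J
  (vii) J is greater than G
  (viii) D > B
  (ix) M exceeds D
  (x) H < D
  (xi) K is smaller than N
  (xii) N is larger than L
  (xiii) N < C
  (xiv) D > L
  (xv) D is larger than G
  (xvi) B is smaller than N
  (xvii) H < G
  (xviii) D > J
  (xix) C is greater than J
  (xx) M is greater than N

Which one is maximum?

M

K is not greatest since K < H; E is not greatest since E < L; B is not greatest since B < D; F is not greatest since F < G; L is not greatest since L < N; H is not greatest since H < G; G is not greatest since G < D; J is not greatest since J < C; D is not greatest since D < M; N is not greatest since N < M; C is not greatest since C < M.
Only M has nothing above it, so M is the maximum.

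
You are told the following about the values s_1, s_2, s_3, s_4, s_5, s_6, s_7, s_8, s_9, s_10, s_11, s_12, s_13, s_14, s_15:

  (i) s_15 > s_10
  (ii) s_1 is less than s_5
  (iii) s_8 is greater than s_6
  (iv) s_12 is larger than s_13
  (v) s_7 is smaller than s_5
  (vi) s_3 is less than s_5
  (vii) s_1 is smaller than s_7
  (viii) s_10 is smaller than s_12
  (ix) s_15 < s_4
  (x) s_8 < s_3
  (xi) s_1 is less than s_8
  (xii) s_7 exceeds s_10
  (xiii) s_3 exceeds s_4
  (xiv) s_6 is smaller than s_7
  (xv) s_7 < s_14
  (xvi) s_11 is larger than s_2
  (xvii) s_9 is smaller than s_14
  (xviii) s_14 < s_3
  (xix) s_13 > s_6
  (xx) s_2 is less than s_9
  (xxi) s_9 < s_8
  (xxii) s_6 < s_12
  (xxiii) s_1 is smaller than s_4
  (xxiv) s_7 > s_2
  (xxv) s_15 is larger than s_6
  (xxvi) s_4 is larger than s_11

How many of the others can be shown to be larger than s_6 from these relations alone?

9

Directly above s_6: s_15, s_7, s_8, s_13, s_12.
One step further: s_4, s_14, s_3, s_5 (9 so far).
No other element is forced above s_6 by the given relations, so the count is 9.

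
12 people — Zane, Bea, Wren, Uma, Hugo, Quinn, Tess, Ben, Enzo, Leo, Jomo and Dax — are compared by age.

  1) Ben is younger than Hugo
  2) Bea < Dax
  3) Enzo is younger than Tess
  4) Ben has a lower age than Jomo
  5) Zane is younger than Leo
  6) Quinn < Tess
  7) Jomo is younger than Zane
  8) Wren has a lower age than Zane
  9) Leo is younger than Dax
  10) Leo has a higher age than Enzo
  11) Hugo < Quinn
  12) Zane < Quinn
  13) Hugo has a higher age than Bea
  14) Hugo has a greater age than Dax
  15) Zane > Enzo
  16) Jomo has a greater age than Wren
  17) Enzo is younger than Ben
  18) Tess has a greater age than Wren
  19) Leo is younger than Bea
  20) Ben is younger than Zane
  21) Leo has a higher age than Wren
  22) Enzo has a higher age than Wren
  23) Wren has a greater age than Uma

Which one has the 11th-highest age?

Wren

Chaining the given pairs: Uma < Wren < Enzo < Ben < Jomo < Zane < Leo < Bea < Dax < Hugo < Quinn < Tess.
Counting 11 from the largest end gives Wren.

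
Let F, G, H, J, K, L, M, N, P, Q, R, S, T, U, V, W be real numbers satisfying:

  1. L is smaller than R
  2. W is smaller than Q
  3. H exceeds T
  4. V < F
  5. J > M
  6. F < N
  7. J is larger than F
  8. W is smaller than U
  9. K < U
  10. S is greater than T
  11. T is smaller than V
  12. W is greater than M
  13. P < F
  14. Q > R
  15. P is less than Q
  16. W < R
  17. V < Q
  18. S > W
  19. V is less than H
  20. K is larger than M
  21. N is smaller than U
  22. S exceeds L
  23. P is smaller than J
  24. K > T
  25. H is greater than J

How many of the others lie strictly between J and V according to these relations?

1

The relations place V below J. An element lies strictly between them when it is forced above V and also forced below J.
Above V: {F, N, H, Q, U}. Below J: {M, T, P, F}.
Intersection: {F} — 1.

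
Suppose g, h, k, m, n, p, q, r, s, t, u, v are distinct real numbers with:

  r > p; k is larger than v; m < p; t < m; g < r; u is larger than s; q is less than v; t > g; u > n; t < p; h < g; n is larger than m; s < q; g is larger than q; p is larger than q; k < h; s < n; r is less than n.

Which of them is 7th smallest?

t

Piecing the relations together gives one ordering: s < q < v < k < h < g < t < m < p < r < n < u.
Counting 7 from the smallest end gives t.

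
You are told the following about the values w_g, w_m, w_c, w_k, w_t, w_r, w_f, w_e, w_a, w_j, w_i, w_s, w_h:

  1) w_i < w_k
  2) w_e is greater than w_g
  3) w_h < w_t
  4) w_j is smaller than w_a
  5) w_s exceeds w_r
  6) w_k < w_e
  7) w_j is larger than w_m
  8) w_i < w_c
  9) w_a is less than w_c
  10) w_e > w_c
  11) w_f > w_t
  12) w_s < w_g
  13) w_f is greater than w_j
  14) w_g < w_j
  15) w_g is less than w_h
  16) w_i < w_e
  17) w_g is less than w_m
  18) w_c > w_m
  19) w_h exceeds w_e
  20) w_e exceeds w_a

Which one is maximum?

Chaining downward from w_f: directly below it, w_j, w_t; then w_g, w_m, w_h; then w_s, w_e; then w_r, w_i, w_a, w_k, w_c.
That covers every other element, and nothing is given above w_f, so w_f is the maximum.

w_f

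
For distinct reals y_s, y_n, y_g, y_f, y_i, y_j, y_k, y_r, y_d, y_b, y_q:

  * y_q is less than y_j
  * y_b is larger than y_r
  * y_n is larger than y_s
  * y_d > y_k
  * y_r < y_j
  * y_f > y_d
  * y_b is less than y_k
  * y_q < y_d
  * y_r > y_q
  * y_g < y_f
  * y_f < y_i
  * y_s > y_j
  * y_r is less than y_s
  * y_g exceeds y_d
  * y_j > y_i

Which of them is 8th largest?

y_k

Chaining the given pairs: y_q < y_r < y_b < y_k < y_d < y_g < y_f < y_i < y_j < y_s < y_n.
The 8th largest is y_k.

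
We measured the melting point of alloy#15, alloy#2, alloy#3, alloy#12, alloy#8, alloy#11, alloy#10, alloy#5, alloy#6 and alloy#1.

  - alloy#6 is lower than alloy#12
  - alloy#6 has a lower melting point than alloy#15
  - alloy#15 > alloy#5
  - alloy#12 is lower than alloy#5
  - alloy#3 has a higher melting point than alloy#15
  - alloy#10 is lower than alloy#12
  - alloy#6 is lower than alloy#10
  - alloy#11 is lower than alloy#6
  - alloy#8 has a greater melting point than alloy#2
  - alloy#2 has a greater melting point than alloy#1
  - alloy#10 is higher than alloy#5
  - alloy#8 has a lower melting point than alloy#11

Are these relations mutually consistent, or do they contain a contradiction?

inconsistent

We have alloy#5 < alloy#10 stated directly, yet also alloy#10 < alloy#12 < alloy#5 by chaining the others — so alloy#10 < alloy#5. Contradiction.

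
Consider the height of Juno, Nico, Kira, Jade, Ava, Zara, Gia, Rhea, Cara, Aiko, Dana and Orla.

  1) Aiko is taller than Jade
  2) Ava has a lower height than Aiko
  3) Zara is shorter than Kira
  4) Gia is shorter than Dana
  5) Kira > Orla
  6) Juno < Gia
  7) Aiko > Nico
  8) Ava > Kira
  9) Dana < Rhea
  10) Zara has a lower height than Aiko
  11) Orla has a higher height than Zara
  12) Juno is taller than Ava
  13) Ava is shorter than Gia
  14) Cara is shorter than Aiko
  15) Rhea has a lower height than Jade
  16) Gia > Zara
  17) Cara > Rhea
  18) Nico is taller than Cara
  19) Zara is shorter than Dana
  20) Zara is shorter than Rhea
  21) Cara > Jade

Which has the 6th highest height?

Piecing the relations together gives one ordering: Zara < Orla < Kira < Ava < Juno < Gia < Dana < Rhea < Jade < Cara < Nico < Aiko.
Counting 6 from the largest end gives Dana.

Dana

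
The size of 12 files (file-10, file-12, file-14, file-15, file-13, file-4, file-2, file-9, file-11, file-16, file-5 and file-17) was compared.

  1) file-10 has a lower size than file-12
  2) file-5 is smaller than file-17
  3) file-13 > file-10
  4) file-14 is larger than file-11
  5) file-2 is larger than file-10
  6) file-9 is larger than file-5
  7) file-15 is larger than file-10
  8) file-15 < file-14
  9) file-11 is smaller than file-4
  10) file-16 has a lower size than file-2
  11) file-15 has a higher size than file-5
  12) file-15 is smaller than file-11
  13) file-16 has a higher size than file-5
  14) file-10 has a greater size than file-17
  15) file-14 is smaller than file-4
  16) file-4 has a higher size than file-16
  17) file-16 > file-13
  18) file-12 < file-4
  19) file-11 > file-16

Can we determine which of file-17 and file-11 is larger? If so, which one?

file-11

Following the relations from file-17: file-17 < file-10 < file-13 < file-16 < file-11.
So file-11 is larger.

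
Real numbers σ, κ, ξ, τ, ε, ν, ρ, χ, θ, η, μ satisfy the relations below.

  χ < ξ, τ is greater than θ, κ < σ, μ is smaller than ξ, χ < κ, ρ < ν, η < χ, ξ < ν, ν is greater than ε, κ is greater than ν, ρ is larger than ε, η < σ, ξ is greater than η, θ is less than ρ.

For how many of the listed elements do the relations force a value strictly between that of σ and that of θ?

Chaining upward from θ reaches: ρ, τ, ν, κ.
Chaining downward from σ reaches: ε, ρ, η, μ, χ, ξ, ν, κ.
Strictly between θ and σ are those in both lists: ρ, ν, κ — 3 elements.

3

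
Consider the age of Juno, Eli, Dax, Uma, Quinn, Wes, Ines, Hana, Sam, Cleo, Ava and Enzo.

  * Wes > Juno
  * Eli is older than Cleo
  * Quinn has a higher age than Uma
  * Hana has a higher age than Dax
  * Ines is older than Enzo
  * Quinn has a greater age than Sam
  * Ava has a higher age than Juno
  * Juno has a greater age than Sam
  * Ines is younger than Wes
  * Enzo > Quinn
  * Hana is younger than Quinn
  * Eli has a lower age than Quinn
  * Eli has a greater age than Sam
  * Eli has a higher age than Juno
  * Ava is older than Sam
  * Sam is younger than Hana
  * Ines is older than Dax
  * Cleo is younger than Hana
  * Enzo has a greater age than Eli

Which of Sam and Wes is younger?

Sam

Chaining the given relations: Sam < Hana < Quinn < Enzo < Ines < Wes.
So Sam < Wes; Sam is the younger of the two.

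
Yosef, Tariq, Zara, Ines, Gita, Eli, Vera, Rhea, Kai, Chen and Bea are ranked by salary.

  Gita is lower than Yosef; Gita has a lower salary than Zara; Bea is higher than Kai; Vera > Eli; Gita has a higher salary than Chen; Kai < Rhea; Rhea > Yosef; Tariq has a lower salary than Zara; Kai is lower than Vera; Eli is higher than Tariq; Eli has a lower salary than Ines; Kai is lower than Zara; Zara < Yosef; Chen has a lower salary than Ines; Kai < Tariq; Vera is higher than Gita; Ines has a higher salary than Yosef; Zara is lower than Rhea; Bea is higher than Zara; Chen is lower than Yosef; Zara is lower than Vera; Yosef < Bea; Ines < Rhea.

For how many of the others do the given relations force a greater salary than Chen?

7

From Chen the given relations immediately reach Gita, Yosef, Ines.
From those, Zara, Vera, Rhea, Bea — 7 in total.
No other element is forced above Chen by the given relations, so the count is 7.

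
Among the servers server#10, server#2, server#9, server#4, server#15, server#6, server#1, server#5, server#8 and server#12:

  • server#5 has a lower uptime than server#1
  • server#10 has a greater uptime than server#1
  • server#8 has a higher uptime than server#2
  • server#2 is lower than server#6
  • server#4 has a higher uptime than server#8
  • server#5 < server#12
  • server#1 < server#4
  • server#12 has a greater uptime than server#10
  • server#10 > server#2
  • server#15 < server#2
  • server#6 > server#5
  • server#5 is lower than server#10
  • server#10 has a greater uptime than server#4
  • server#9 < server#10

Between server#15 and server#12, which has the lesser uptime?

server#15

server#15 < server#2 and server#2 < server#8 give server#15 < server#8.
Then server#8 < server#4 extends the chain to server#4.
With server#4 < server#10: server#15 < server#2 < server#8 < server#4 < server#10.
With server#10 < server#12: server#15 < server#2 < server#8 < server#4 < server#10 < server#12.
So server#15 < server#12; server#15 is the lower of the two.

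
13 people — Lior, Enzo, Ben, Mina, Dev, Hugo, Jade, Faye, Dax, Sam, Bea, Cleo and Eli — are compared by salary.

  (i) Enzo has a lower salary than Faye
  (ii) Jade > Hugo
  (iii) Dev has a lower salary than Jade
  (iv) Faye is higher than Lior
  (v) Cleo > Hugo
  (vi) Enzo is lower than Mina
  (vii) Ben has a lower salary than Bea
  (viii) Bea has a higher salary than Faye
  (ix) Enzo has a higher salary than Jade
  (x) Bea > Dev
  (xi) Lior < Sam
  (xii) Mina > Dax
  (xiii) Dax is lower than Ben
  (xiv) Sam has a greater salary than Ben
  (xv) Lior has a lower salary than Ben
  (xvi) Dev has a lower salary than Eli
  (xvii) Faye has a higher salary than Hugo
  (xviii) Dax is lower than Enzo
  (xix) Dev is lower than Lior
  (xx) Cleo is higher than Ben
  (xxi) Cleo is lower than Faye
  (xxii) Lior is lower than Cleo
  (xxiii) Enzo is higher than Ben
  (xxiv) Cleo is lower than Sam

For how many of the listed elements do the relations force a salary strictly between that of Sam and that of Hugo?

Chaining upward from Hugo reaches: Cleo, Jade, Enzo, Faye, Mina, Bea.
Chaining downward from Sam reaches: Dev, Dax, Lior, Ben, Cleo.
Strictly between Hugo and Sam are those in both lists: Cleo — 1 element.

1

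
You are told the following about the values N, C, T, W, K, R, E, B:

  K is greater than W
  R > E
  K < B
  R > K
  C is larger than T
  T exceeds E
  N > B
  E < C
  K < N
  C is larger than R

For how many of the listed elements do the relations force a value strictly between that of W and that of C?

2

The relations place W below C. An element lies strictly between them when it is forced above W and also forced below C.
Above W: {K, R, B, N}. Below C: {E, T, K, R}.
Intersection: {K, R} — 2.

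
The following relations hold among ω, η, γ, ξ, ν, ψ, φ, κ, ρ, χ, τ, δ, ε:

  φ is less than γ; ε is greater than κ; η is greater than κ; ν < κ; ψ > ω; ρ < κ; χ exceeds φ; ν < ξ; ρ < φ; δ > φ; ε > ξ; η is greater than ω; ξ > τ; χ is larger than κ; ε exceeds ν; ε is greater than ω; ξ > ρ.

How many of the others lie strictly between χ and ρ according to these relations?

The relations place ρ below χ. An element lies strictly between them when it is forced above ρ and also forced below χ.
Above ρ: {φ, κ, δ, η, ξ, ε, γ}. Below χ: {ν, φ, κ}.
Intersection: {φ, κ} — 2.

2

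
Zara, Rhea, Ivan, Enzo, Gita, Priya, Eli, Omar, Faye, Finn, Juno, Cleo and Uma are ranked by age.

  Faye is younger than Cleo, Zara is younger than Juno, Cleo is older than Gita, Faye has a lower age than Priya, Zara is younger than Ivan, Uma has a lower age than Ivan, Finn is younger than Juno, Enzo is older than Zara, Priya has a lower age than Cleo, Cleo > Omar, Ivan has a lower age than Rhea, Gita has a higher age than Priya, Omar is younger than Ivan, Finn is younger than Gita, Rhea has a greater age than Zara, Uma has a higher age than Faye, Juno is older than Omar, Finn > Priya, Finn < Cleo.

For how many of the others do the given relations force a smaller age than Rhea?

5

Directly below Rhea: Zara, Ivan.
One step further: Omar, Uma (4 so far).
One step further: Faye (5 so far).
Nothing else is reachable below Rhea; 5 in all.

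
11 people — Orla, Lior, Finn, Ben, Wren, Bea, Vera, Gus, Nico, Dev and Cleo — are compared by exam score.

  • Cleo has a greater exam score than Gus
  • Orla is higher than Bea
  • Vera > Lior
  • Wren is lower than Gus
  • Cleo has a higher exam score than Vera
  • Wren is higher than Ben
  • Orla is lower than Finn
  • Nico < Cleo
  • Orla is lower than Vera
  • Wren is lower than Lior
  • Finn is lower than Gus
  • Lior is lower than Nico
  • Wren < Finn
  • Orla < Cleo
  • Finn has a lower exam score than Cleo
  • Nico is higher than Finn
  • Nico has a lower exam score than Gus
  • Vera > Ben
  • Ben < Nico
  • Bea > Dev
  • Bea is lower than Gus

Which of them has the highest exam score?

Cleo

Dev is not greatest since Dev < Bea; Ben is not greatest since Ben < Vera; Wren is not greatest since Wren < Lior; Bea is not greatest since Bea < Gus; Lior is not greatest since Lior < Vera; Orla is not greatest since Orla < Finn; Vera is not greatest since Vera < Cleo; Finn is not greatest since Finn < Cleo; Nico is not greatest since Nico < Gus; Gus is not greatest since Gus < Cleo.
Only Cleo has nothing above it, so Cleo is the highest exam score.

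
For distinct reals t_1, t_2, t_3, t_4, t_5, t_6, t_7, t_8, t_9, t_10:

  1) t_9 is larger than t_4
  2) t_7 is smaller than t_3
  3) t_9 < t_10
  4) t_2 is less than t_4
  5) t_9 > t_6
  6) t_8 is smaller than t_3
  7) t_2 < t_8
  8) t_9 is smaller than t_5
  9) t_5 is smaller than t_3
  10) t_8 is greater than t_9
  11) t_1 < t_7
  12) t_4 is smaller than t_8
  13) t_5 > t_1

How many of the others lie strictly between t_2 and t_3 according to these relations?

The relations place t_2 below t_3. An element lies strictly between them when it is forced above t_2 and also forced below t_3.
Above t_2: {t_4, t_9, t_5, t_8, t_10}. Below t_3: {t_6, t_4, t_1, t_9, t_7, t_5, t_8}.
Intersection: {t_4, t_9, t_5, t_8} — 4.

4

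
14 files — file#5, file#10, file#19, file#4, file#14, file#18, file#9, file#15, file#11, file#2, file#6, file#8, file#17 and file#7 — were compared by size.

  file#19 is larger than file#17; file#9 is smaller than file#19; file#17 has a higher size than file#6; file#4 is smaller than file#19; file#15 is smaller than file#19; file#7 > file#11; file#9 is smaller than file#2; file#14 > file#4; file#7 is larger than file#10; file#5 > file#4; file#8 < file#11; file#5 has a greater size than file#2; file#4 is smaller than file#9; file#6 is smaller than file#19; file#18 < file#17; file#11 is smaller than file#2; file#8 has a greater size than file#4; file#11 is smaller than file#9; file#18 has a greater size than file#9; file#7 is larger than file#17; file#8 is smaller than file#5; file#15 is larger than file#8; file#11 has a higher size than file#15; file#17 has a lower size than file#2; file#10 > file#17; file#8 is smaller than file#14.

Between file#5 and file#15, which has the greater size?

file#5

Link the given pairs in sequence: file#15 < file#11; file#11 < file#9; file#9 < file#18; file#18 < file#17; file#17 < file#2; file#2 < file#5.
Chaining these gives file#15 < file#11 < file#9 < file#18 < file#17 < file#2 < file#5.
So file#15 < file#5; file#5 is the larger of the two.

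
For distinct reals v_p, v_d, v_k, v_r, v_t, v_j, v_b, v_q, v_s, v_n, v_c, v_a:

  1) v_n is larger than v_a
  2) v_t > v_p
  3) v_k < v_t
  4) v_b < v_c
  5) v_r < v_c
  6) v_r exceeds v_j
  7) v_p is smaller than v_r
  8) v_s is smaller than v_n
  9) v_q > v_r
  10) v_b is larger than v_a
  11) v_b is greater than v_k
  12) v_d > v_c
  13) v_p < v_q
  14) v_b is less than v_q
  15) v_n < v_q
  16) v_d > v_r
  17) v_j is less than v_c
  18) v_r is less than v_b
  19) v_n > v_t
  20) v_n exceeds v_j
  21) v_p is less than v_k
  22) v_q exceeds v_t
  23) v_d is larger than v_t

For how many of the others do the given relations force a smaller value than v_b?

5

Directly below v_b: v_a, v_r, v_k.
One step further: v_j, v_p (5 so far).
No other element is forced below v_b by the given relations, so the count is 5.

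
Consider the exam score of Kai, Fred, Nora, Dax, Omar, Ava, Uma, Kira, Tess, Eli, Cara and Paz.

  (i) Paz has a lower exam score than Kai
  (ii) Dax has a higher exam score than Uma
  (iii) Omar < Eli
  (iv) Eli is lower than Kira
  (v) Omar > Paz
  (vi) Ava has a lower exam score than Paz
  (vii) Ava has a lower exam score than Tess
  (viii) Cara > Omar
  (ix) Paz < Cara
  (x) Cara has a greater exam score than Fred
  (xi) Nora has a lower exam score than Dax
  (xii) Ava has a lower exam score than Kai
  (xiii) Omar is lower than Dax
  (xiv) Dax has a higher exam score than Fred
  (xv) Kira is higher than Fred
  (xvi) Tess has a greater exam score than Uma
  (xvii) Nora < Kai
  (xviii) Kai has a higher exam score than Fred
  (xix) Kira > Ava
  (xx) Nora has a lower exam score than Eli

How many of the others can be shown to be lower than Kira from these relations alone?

6

Directly below Kira: Ava, Fred, Eli.
One step further: Nora, Omar (5 so far).
One step further: Paz (6 so far).
No other element is forced below Kira by the given relations, so the count is 6.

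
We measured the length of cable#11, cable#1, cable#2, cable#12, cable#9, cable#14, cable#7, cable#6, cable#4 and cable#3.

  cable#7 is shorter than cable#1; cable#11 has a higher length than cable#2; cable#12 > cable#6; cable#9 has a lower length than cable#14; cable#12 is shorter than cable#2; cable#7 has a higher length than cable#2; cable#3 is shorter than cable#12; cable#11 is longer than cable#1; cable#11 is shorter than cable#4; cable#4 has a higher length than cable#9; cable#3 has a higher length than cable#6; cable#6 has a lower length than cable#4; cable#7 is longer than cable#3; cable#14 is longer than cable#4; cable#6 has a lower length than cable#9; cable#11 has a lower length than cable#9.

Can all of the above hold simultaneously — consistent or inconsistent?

Every relation is compatible with cable#6 < cable#3 < cable#12 < cable#2 < cable#7 < cable#1 < cable#11 < cable#9 < cable#4 < cable#14; the set is consistent.

consistent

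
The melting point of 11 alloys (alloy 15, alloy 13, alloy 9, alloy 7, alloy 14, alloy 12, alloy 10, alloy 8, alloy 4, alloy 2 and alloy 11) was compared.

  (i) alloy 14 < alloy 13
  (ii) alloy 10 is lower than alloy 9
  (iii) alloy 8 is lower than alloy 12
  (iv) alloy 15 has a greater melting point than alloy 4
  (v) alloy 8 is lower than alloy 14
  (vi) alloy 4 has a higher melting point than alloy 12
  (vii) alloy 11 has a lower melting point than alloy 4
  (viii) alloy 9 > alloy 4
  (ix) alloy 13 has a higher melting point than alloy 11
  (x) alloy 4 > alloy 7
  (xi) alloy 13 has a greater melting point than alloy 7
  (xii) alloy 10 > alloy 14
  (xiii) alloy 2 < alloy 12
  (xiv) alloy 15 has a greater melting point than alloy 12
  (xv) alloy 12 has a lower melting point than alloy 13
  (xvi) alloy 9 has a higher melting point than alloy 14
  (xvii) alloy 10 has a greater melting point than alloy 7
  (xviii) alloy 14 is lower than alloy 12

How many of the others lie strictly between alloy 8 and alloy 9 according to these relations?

The relations place alloy 8 below alloy 9. An element lies strictly between them when it is forced above alloy 8 and also forced below alloy 9.
Above alloy 8: {alloy 14, alloy 12, alloy 13, alloy 10, alloy 4, alloy 15}. Below alloy 9: {alloy 7, alloy 11, alloy 2, alloy 14, alloy 12, alloy 10, alloy 4}.
Intersection: {alloy 14, alloy 12, alloy 10, alloy 4} — 4.

4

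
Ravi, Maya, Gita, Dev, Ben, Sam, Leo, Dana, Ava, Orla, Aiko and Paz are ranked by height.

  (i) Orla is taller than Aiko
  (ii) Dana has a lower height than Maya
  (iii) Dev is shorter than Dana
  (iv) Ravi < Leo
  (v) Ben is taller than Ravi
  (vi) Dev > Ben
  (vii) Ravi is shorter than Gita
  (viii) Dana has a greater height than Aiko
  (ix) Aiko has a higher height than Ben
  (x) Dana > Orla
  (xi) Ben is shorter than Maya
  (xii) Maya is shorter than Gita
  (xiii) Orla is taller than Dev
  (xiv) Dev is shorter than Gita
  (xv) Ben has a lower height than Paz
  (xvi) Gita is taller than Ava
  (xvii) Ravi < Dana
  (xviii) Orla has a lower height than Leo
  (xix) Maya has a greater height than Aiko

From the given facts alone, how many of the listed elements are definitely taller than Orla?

4

The elements the relations force above Orla are Dana, Maya, Leo, Gita — no chain reaches any other.
That is 4.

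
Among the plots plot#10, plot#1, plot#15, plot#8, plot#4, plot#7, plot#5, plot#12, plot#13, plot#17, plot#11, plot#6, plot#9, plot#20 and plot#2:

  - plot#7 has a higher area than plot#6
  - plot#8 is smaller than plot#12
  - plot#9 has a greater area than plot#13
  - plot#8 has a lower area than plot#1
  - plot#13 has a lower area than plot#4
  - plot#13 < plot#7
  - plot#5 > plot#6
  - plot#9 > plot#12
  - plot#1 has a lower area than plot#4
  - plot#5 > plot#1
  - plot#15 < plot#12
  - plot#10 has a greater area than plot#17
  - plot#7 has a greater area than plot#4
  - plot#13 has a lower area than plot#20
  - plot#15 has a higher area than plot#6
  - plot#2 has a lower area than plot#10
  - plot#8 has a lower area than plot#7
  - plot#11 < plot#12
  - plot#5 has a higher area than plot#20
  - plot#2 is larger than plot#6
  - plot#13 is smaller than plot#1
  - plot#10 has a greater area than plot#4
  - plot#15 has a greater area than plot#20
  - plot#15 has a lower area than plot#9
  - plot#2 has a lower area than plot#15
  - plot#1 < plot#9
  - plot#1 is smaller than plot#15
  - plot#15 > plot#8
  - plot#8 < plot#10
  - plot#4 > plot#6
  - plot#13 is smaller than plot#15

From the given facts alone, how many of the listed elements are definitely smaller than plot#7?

From plot#7 the given relations immediately reach plot#8, plot#13, plot#6, plot#4.
From those, plot#1 — 5 in total.
Nothing else is reachable below plot#7; 5 in all.

5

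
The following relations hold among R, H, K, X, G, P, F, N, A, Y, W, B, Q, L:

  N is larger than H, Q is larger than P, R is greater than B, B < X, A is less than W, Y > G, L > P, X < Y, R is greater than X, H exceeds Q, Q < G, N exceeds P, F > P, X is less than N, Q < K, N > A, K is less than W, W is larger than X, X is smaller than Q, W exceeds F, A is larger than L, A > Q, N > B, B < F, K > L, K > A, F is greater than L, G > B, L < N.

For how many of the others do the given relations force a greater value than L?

The elements the relations force above L are F, A, K, W, N — no chain reaches any other.
That is 5.

5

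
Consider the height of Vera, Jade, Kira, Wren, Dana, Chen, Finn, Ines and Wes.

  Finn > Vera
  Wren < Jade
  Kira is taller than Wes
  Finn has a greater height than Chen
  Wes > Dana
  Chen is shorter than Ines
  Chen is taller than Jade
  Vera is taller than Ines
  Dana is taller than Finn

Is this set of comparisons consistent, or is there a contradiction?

consistent

Every relation is compatible with Wren < Jade < Chen < Ines < Vera < Finn < Dana < Wes < Kira; the set is consistent.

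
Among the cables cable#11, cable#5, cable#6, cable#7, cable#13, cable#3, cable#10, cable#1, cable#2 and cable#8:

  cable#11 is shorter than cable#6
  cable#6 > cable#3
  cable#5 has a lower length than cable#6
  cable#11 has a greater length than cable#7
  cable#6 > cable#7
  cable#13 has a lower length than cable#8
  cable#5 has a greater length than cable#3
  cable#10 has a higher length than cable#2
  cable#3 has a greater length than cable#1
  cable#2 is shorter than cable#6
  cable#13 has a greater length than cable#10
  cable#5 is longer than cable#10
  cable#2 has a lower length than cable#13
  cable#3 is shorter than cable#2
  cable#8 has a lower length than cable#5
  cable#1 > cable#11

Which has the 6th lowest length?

Piecing the relations together gives one ordering: cable#7 < cable#11 < cable#1 < cable#3 < cable#2 < cable#10 < cable#13 < cable#8 < cable#5 < cable#6.
The 6th smallest is cable#10.

cable#10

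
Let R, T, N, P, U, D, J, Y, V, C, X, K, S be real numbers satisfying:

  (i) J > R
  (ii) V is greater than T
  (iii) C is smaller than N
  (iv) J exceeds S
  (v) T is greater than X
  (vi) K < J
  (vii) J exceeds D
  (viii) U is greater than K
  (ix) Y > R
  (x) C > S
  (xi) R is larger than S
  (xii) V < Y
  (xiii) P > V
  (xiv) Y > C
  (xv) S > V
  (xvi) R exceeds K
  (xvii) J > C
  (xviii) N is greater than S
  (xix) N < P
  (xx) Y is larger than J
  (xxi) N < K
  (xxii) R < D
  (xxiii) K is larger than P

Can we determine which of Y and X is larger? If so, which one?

The relevant relations are X < T; T < V; V < S; S < C; C < N; N < P; P < K; K < R; R < D; D < J; J < Y.
Together: X < T < V < S < C < N < P < K < R < D < J < Y.
So Y is larger.

Y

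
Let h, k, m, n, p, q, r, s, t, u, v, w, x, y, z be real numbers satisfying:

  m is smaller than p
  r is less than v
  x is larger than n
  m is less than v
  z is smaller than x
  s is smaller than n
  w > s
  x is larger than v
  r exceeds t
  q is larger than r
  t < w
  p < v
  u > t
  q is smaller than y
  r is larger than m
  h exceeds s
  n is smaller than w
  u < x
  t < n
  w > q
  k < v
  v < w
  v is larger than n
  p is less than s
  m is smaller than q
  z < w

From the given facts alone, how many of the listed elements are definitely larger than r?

5

Directly above r: q, v.
One step further: y, w, x (5 so far).
Nothing else is reachable above r; 5 in all.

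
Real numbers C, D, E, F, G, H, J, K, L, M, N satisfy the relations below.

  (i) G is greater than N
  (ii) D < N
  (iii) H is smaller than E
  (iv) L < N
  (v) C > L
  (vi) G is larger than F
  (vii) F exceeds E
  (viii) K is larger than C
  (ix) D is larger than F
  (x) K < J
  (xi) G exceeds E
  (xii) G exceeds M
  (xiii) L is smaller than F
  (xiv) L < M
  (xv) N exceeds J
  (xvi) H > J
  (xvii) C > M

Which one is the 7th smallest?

Chaining the given pairs: L < M < C < K < J < H < E < F < D < N < G.
Counting 7 from the smallest end gives E.

E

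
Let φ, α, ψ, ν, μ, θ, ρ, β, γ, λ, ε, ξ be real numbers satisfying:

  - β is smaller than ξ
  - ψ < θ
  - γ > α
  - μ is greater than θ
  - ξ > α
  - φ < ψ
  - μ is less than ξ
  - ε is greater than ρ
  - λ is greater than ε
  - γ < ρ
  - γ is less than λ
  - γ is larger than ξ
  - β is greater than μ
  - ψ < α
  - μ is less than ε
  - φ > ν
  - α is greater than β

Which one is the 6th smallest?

Piecing the relations together gives one ordering: ν < φ < ψ < θ < μ < β < α < ξ < γ < ρ < ε < λ.
Counting 6 from the smallest end gives β.

β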